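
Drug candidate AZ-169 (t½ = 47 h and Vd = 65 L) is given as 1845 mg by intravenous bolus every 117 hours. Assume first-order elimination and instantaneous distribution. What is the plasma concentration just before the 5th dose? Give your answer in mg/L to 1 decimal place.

6.1 mg/L

f = (1/2)^(τ/t½) = (1/2)^(117/47) ≈ 0.1781.
C₀ = D/Vd = 1845/65 ≈ 28.385 mg/L.
Before the 5th dose, 4 doses have been given. Superposition: Cmin = C₀·(f + f² + … + f^4).
≈ 28.385 × (0.1781 + 0.0317 + 0.0056 + 0.0010) ≈ 28.385 × 0.2164 ≈ 6.143 mg/L.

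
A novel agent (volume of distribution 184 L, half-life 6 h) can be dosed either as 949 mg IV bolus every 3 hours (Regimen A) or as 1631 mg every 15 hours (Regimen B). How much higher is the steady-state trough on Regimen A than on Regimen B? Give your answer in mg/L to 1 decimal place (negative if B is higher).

Regimen A: f = (1/2)^(3/6) ≈ 0.7071; Cmin,ss = (949/184)·f/(1−f) ≈ 12.451 mg/L.
Regimen B: f = (1/2)^(15/6) ≈ 0.1768; Cmin,ss = (1631/184)·f/(1−f) ≈ 1.904 mg/L.
Difference ≈ 12.451 − 1.904 ≈ 10.547 mg/L.

10.5 mg/L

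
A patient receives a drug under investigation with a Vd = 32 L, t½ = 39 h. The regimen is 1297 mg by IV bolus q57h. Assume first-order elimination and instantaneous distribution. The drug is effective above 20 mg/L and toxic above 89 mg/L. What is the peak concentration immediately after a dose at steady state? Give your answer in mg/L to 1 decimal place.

τ/t½ = 57/39 ≈ 1.4615, so fraction remaining f = (1/2)^(57/39) ≈ 0.3631.
At steady state, accumulation factor R = 1/(1 − e^(−kτ)) ≈ 1.5701.
Single-dose peak C₀ = D/Vd = 1297/32 ≈ 40.531 mg/L.
Steady-state peak Cmax,ss = C₀·R ≈ 40.531 × 1.5701 ≈ 63.638 mg/L.
Peak 63.6 mg/L vs MTC 89 mg/L: below toxic threshold.

63.6 mg/L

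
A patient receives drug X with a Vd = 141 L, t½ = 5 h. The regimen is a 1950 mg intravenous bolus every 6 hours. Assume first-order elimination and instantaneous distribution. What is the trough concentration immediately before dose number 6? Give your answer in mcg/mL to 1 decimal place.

f = (1/2)^(τ/t½) = (1/2)^(6/5) ≈ 0.4353.
C₀ = D/Vd = 1950/141 ≈ 13.830 mcg/mL.
Before the 6th dose, 5 doses have been given. Superposition: Cmin = C₀·(f + f² + … + f^5).
≈ 13.830 × (0.4353 + 0.1895 + 0.0825 + 0.0359 + 0.0156) ≈ 13.830 × 0.7588 ≈ 10.494 mcg/mL.

10.5 mcg/mL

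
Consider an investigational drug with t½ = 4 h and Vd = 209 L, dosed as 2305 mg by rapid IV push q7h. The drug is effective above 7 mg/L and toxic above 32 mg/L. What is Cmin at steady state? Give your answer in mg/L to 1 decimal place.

4.7 mg/L

τ/t½ = 7/4 ≈ 1.75, so fraction remaining f = (1/2)^(7/4) ≈ 0.2973.
At steady state, accumulation factor R = 1/(1 − e^(−kτ)) ≈ 1.4231.
Each bolus raises the concentration by D/Vd = 2305/209 ≈ 11.029 mg/L.
Cmax,ss = C₀/(1 − f) ≈ 11.029/0.7027 ≈ 15.695 mg/L.
Steady-state trough Cmin,ss = Cmax,ss·f ≈ 15.695 × 0.2973 ≈ 4.666 mg/L.
Trough 4.7 mg/L vs MEC 7 mg/L: subtherapeutic.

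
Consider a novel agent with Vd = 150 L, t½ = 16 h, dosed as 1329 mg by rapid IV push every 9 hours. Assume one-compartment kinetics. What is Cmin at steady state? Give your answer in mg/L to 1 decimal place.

Over one 9-h interval, 9/16 ≈ 0.5625 half-lives elapse, leaving f ≈ 0.6771 of each dose.
Each bolus raises the concentration by D/Vd = 1329/150 ≈ 8.860 mg/L.
Steady-state trough Cmin,ss = C₀·f/(1−f) ≈ 8.860 × 0.6771/0.3229 ≈ 18.579 mg/L.

18.6 mg/L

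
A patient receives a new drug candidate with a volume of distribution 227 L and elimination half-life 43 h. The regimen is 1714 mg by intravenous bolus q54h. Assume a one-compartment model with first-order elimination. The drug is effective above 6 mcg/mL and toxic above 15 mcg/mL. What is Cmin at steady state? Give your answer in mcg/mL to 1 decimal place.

Over one 54-h interval, 54/43 ≈ 1.2558 half-lives elapse, leaving f ≈ 0.4188 of each dose.
Accumulation ratio R = 1/(1 − f) ≈ 1/0.5812 ≈ 1.7206.
Each bolus raises the concentration by D/Vd = 1714/227 ≈ 7.551 mcg/mL.
Cmax,ss = C₀/(1 − f) ≈ 7.551/0.5812 ≈ 12.992 mcg/mL.
Steady-state trough Cmin,ss = Cmax,ss·f ≈ 12.992 × 0.4188 ≈ 5.441 mcg/mL.
Trough 5.4 mcg/mL vs MEC 6 mcg/mL: subtherapeutic.

5.4 mcg/mL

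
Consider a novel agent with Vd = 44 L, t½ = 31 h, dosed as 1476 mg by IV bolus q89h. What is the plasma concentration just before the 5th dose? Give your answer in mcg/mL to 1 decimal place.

5.3 mcg/mL

f = (1/2)^(τ/t½) = (1/2)^(89/31) ≈ 0.1367.
C₀ = D/Vd = 1476/44 ≈ 33.545 mcg/mL.
Before the 5th dose, 4 doses have been given. Superposition: Cmin = C₀·(f + f² + … + f^4).
≈ 33.545 × (0.1367 + 0.0187 + 0.0026 + 0.0003) ≈ 33.545 × 0.1583 ≈ 5.310 mcg/mL.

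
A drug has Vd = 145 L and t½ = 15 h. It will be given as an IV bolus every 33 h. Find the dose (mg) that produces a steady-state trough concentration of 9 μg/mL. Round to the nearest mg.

τ/t½ = 33/15 ≈ 2.2, so f = (1/2)^(33/15) ≈ 0.217638.
Cmin,ss = (D/Vd)·f/(1−f), so D = Cmin,ss·Vd·(1−f)/f.
D = 9 × 145 × (1−f)/f ≈ 9 × 145 × 3.59479 ≈ 4691.20 mg.

4691 mg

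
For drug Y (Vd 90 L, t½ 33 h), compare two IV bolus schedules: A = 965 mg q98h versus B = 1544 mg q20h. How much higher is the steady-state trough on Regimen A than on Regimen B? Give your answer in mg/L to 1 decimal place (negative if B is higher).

Regimen A: f = (1/2)^(98/33) ≈ 0.1277; Cmin,ss = (965/90)·f/(1−f) ≈ 1.570 mg/L.
Regimen B: f = (1/2)^(20/33) ≈ 0.6570; Cmin,ss = (1544/90)·f/(1−f) ≈ 32.861 mg/L.
Difference ≈ 1.570 − 32.861 ≈ -31.291 mg/L.

-31.3 mg/L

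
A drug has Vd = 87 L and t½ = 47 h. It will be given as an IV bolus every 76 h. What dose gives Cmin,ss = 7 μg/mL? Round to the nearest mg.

1259 mg

τ/t½ = 76/47 ≈ 1.617, so f = (1/2)^(76/47) ≈ 0.326008.
Cmin,ss = (D/Vd)·f/(1−f), so D = Cmin,ss·Vd·(1−f)/f.
D = 7 × 87 × (1−f)/f ≈ 7 × 87 × 2.06741 ≈ 1259.05 mg.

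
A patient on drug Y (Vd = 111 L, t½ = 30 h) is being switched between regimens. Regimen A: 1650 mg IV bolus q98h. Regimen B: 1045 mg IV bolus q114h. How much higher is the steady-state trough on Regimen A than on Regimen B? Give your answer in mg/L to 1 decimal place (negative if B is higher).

Regimen A: f = (1/2)^(98/30) ≈ 0.1039; Cmin,ss = (1650/111)·f/(1−f) ≈ 1.724 mg/L.
Regimen B: f = (1/2)^(114/30) ≈ 0.0718; Cmin,ss = (1045/111)·f/(1−f) ≈ 0.728 mg/L.
Difference ≈ 1.724 − 0.728 ≈ 0.996 mg/L.

1.0 mg/L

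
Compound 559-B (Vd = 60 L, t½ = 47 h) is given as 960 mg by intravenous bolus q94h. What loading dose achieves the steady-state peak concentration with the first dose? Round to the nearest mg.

f = (1/2)^(94/47) ≈ 0.250000; accumulation ratio R = 1/(1−f) ≈ 1.33333.
Loading dose to hit Cmax,ss on first dose: D_load = D_maint·R ≈ 960 × 1.33333 ≈ 1280.00 mg.

1280 mg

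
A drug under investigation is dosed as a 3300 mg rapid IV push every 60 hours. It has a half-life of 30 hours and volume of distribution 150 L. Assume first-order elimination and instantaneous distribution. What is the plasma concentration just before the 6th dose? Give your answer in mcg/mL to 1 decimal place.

f = (1/2)^(τ/t½) = (1/2)^(60/30) ≈ 0.2500.
C₀ = D/Vd = 3300/150 ≈ 22.000 mcg/mL.
Before the 6th dose, 5 doses have been given. Superposition: Cmin = C₀·(f + f² + … + f^5).
≈ 22.000 × (0.2500 + 0.0625 + 0.0156 + 0.0039 + 0.0010) ≈ 22.000 × 0.3330 ≈ 7.326 mcg/mL.

7.3 mcg/mL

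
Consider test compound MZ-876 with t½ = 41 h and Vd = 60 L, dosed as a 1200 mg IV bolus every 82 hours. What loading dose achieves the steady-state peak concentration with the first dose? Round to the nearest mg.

1600 mg

f = (1/2)^(82/41) ≈ 0.250000; accumulation ratio R = 1/(1−f) ≈ 1.33333.
Loading dose to hit Cmax,ss on first dose: D_load = D_maint·R ≈ 1200 × 1.33333 ≈ 1600.00 mg.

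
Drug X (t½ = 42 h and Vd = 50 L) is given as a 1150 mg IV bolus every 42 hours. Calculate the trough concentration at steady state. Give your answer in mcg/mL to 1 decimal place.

τ = 42 h = 1 half-life, so f = (1/2)^1 = 0.5.
At steady state, R = 1/(1 − 0.5) = 2/1.
Single-dose peak C₀ = D/Vd = 1150/50 = 23 mcg/mL.
Steady-state peak Cmax,ss = C₀·R = 23 × 2/1 ≈ 46.000 mcg/mL.
Steady-state trough Cmin,ss = Cmax,ss·f ≈ 46.000 × 0.5 ≈ 23.000 mcg/mL.

23.0 mcg/mL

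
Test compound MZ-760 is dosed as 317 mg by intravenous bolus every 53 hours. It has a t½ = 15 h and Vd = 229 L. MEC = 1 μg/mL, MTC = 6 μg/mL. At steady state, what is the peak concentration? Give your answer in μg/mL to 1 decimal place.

1.5 μg/mL

τ/t½ = 53/15 ≈ 3.5333, so fraction remaining f = (1/2)^(53/15) ≈ 0.0864.
Accumulation ratio R = 1/(1 − f) ≈ 1/0.9136 ≈ 1.0946.
Single-dose peak C₀ = D/Vd = 317/229 ≈ 1.384 μg/mL.
Steady-state peak Cmax,ss = C₀·R ≈ 1.384 × 1.0946 ≈ 1.515 μg/mL.
Peak 1.5 μg/mL vs MTC 6 μg/mL: below toxic threshold.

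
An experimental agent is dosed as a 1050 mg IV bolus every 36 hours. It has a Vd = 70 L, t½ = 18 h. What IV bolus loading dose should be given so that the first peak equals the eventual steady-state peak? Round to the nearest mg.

1400 mg

f = (1/2)^(36/18) ≈ 0.250000; accumulation ratio R = 1/(1−f) ≈ 1.33333.
Loading dose to hit Cmax,ss on first dose: D_load = D_maint·R ≈ 1050 × 1.33333 ≈ 1400.00 mg.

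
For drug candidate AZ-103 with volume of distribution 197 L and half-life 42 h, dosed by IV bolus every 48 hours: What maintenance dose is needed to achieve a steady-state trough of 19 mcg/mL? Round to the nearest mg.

4522 mg

τ/t½ = 48/42 ≈ 1.1429, so f = (1/2)^(48/42) ≈ 0.452862.
Cmin,ss = (D/Vd)·f/(1−f), so D = Cmin,ss·Vd·(1−f)/f.
D = 19 × 197 × (1−f)/f ≈ 19 × 197 × 1.20818 ≈ 4522.22 mg.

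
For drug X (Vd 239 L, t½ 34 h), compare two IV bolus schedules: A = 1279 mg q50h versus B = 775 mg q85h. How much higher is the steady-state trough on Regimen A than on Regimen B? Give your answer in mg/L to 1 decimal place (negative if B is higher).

2.3 mg/L

Regimen A: f = (1/2)^(50/34) ≈ 0.3608; Cmin,ss = (1279/239)·f/(1−f) ≈ 3.021 mg/L.
Regimen B: f = (1/2)^(85/34) ≈ 0.1768; Cmin,ss = (775/239)·f/(1−f) ≈ 0.696 mg/L.
Difference ≈ 3.021 − 0.696 ≈ 2.325 mg/L.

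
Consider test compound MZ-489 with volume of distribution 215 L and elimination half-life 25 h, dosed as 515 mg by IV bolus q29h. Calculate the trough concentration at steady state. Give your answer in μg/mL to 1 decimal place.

Over one 29-h interval, 29/25 ≈ 1.16 half-lives elapse, leaving f ≈ 0.4475 of each dose.
Each bolus raises the concentration by D/Vd = 515/215 ≈ 2.395 μg/mL.
Steady-state trough Cmin,ss = C₀·f/(1−f) ≈ 2.395 × 0.4475/0.5525 ≈ 1.940 μg/mL.

1.9 μg/mL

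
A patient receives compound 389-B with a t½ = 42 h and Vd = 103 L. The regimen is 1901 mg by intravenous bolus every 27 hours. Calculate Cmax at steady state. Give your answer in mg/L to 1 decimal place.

Over one 27-h interval, 27/42 ≈ 0.64286 half-lives elapse, leaving f ≈ 0.6404 of each dose.
At steady state, accumulation factor R = 1/(1 − e^(−kτ)) ≈ 2.7809.
Each bolus raises the concentration by D/Vd = 1901/103 ≈ 18.456 mg/L.
Steady-state peak Cmax,ss = C₀·R ≈ 18.456 × 2.7809 ≈ 51.324 mg/L.

51.3 mg/L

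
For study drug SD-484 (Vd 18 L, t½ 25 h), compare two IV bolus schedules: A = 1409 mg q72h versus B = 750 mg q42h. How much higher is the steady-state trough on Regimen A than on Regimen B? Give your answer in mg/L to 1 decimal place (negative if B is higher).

Regimen A: f = (1/2)^(72/25) ≈ 0.1358; Cmin,ss = (1409/18)·f/(1−f) ≈ 12.301 mg/L.
Regimen B: f = (1/2)^(42/25) ≈ 0.3121; Cmin,ss = (750/18)·f/(1−f) ≈ 18.904 mg/L.
Difference ≈ 12.301 − 18.904 ≈ -6.603 mg/L.

-6.6 mg/L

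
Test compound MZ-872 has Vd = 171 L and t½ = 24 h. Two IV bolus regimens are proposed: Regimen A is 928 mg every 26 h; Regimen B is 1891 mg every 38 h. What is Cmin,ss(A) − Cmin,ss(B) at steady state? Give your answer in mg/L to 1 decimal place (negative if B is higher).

-0.7 mg/L

Regimen A: f = (1/2)^(26/24) ≈ 0.4719; Cmin,ss = (928/171)·f/(1−f) ≈ 4.849 mg/L.
Regimen B: f = (1/2)^(38/24) ≈ 0.3337; Cmin,ss = (1891/171)·f/(1−f) ≈ 5.538 mg/L.
Difference ≈ 4.849 − 5.538 ≈ -0.689 mg/L.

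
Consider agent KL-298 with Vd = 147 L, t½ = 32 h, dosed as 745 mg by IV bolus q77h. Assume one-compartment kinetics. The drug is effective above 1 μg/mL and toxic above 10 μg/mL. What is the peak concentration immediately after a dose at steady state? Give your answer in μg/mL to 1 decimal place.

k = ln2/t½ = ln2/32 ≈ 0.021661 h⁻¹; fraction remaining f = e^(−kτ) = e^(−0.021661×77) ≈ 0.1886.
At steady state, accumulation factor R = 1/(1 − e^(−kτ)) ≈ 1.2324.
Each bolus raises the concentration by D/Vd = 745/147 ≈ 5.068 μg/mL.
Steady-state peak Cmax,ss = C₀·R ≈ 5.068 × 1.2324 ≈ 6.246 μg/mL.
Peak 6.2 μg/mL vs MTC 10 μg/mL: below toxic threshold.

6.2 μg/mL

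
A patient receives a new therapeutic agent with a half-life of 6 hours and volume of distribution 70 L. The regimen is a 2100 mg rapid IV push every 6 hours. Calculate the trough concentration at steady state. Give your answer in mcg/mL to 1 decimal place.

τ = 6 h = 1 half-life, so f = (1/2)^1 = 0.5.
At steady state, R = 1/(1 − 0.5) = 2/1.
Single-dose peak C₀ = D/Vd = 2100/70 = 30 mcg/mL.
Steady-state peak Cmax,ss = C₀·R = 30 × 2/1 ≈ 60.000 mcg/mL.
Steady-state trough Cmin,ss = Cmax,ss·f ≈ 60.000 × 0.5 ≈ 30.000 mcg/mL.

30.0 mcg/mL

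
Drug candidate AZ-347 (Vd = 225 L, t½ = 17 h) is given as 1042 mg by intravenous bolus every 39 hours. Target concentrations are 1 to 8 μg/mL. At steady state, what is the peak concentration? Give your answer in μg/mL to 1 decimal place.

5.8 μg/mL

τ/t½ = 39/17 ≈ 2.2941, so fraction remaining f = (1/2)^(39/17) ≈ 0.2039.
Accumulation ratio R = 1/(1 − f) ≈ 1/0.7961 ≈ 1.2561.
Each bolus raises the concentration by D/Vd = 1042/225 ≈ 4.631 μg/mL.
Cmax,ss = C₀/(1 − f) ≈ 4.631/0.7961 ≈ 5.817 μg/mL.
Peak 5.8 μg/mL vs MTC 8 μg/mL: below toxic threshold.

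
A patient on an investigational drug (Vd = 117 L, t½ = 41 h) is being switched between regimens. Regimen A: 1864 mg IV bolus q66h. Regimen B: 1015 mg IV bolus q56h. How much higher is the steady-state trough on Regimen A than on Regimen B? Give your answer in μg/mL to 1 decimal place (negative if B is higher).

Regimen A: f = (1/2)^(66/41) ≈ 0.3277; Cmin,ss = (1864/117)·f/(1−f) ≈ 7.766 μg/mL.
Regimen B: f = (1/2)^(56/41) ≈ 0.3880; Cmin,ss = (1015/117)·f/(1−f) ≈ 5.500 μg/mL.
Difference ≈ 7.766 − 5.500 ≈ 2.266 μg/mL.

2.3 μg/mL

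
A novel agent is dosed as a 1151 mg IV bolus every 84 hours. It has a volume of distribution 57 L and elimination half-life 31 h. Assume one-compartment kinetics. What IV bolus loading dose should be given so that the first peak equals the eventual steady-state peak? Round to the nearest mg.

f = (1/2)^(84/31) ≈ 0.152864; accumulation ratio R = 1/(1−f) ≈ 1.18045.
Loading dose to hit Cmax,ss on first dose: D_load = D_maint·R ≈ 1151 × 1.18045 ≈ 1358.70 mg.

1359 mg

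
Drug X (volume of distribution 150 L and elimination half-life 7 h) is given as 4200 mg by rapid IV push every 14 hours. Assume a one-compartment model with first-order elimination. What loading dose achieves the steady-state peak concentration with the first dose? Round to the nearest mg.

5600 mg

f = (1/2)^(14/7) ≈ 0.250000; accumulation ratio R = 1/(1−f) ≈ 1.33333.
Loading dose to hit Cmax,ss on first dose: D_load = D_maint·R ≈ 4200 × 1.33333 ≈ 5599.99 mg.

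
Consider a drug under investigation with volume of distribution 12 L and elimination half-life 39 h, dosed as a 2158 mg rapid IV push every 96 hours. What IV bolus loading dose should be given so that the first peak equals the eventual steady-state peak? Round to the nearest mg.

2637 mg

f = (1/2)^(96/39) ≈ 0.181553; accumulation ratio R = 1/(1−f) ≈ 1.22183.
Loading dose to hit Cmax,ss on first dose: D_load = D_maint·R ≈ 2158 × 1.22183 ≈ 2636.71 mg.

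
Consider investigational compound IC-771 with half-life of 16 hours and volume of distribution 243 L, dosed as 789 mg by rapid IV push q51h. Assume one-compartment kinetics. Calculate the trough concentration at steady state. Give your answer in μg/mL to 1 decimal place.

k = ln2/t½ = ln2/16 ≈ 0.043322 h⁻¹; fraction remaining f = e^(−kτ) = e^(−0.043322×51) ≈ 0.1098.
Each bolus raises the concentration by D/Vd = 789/243 ≈ 3.247 μg/mL.
Steady-state trough Cmin,ss = C₀·f/(1−f) ≈ 3.247 × 0.1098/0.8902 ≈ 0.400 μg/mL.

0.4 μg/mL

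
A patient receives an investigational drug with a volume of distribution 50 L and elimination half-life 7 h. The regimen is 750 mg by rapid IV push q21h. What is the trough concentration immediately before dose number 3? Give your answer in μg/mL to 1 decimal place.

f = (1/2)^(τ/t½) = (1/2)^(21/7) ≈ 0.1250.
C₀ = D/Vd = 750/50 ≈ 15.000 μg/mL.
Before the 3rd dose, 2 doses have been given. Superposition: Cmin = C₀·(f + f²).
≈ 15.000 × (0.1250 + 0.0156) ≈ 15.000 × 0.1406 ≈ 2.109 μg/mL.

2.1 μg/mL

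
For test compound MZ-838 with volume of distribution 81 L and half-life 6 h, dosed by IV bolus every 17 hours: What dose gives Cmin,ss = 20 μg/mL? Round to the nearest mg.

τ/t½ = 17/6 ≈ 2.8333, so f = (1/2)^(17/6) ≈ 0.140308.
Cmin,ss = (D/Vd)·f/(1−f), so D = Cmin,ss·Vd·(1−f)/f.
D = 20 × 81 × (1−f)/f ≈ 20 × 81 × 6.12718 ≈ 9926.03 mg.

9926 mg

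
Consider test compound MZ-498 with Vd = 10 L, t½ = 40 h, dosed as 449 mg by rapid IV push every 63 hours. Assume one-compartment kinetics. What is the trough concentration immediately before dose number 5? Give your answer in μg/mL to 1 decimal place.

22.4 μg/mL

f = (1/2)^(τ/t½) = (1/2)^(63/40) ≈ 0.3356.
C₀ = D/Vd = 449/10 ≈ 44.900 μg/mL.
Before the 5th dose, 4 doses have been given. Superposition: Cmin = C₀·(f + f² + … + f^4).
≈ 44.900 × (0.3356 + 0.1126 + 0.0378 + 0.0127) ≈ 44.900 × 0.4987 ≈ 22.392 μg/mL.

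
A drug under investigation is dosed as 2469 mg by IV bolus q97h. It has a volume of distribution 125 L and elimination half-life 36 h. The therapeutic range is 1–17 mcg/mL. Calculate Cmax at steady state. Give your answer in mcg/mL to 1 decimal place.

23.4 mcg/mL

τ/t½ = 97/36 ≈ 2.6944, so fraction remaining f = (1/2)^(97/36) ≈ 0.1545.
At steady state, accumulation factor R = 1/(1 − e^(−kτ)) ≈ 1.1827.
Each bolus raises the concentration by D/Vd = 2469/125 ≈ 19.752 mcg/mL.
Steady-state peak Cmax,ss = C₀·R ≈ 19.752 × 1.1827 ≈ 23.361 mcg/mL.
Peak 23.4 mcg/mL vs MTC 17 mcg/mL: exceeds toxic threshold.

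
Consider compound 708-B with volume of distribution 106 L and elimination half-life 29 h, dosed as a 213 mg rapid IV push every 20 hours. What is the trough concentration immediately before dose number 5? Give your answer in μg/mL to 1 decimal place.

f = (1/2)^(τ/t½) = (1/2)^(20/29) ≈ 0.6200.
C₀ = D/Vd = 213/106 ≈ 2.009 μg/mL.
Before the 5th dose, 4 doses have been given. Superposition: Cmin = C₀·(f + f² + … + f^4).
≈ 2.009 × (0.6200 + 0.3844 + 0.2383 + 0.1478) ≈ 2.009 × 1.3905 ≈ 2.794 μg/mL.

2.8 μg/mL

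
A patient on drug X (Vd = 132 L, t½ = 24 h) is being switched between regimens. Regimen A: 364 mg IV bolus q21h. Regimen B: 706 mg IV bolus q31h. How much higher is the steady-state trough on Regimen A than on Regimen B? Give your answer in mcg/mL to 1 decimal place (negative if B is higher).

Regimen A: f = (1/2)^(21/24) ≈ 0.5453; Cmin,ss = (364/132)·f/(1−f) ≈ 3.307 mcg/mL.
Regimen B: f = (1/2)^(31/24) ≈ 0.4085; Cmin,ss = (706/132)·f/(1−f) ≈ 3.694 mcg/mL.
Difference ≈ 3.307 − 3.694 ≈ -0.387 mcg/mL.

-0.4 mcg/mL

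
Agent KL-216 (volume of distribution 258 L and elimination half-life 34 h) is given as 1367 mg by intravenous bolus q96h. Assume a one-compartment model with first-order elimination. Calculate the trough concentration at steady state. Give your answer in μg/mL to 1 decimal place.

0.9 μg/mL

k = ln2/t½ = ln2/34 ≈ 0.020387 h⁻¹; fraction remaining f = e^(−kτ) = e^(−0.020387×96) ≈ 0.1413.
Accumulation ratio R = 1/(1 − f) ≈ 1/0.8587 ≈ 1.1646.
Single-dose peak C₀ = D/Vd = 1367/258 ≈ 5.298 μg/mL.
Cmax,ss = C₀/(1 − f) ≈ 5.298/0.8587 ≈ 6.170 μg/mL.
One interval later, Cmin,ss = Cmax,ss·e^(−kτ) ≈ 6.170 × 0.1413 ≈ 0.872 μg/mL.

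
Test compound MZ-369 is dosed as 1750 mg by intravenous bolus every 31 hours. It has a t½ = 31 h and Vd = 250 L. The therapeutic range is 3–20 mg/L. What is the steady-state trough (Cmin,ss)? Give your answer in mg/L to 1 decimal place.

7.0 mg/L

The dosing interval is 1 half-life, so f = 2^(−1) = 0.5.
At steady state, R = 1/(1 − 0.5) = 2/1.
Single-dose peak C₀ = D/Vd = 1750/250 = 7 mg/L.
Steady-state peak Cmax,ss = C₀·R = 7 × 2/1 ≈ 14.000 mg/L.
Steady-state trough Cmin,ss = Cmax,ss·f ≈ 14.000 × 0.5 ≈ 7.000 mg/L.
Trough 7.0 mg/L vs MEC 3 mg/L: adequate.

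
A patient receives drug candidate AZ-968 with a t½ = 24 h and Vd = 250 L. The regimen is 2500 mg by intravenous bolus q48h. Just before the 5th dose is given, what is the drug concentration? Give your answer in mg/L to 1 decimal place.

3.3 mg/L

f = (1/2)^(τ/t½) = (1/2)^(48/24) ≈ 0.2500.
C₀ = D/Vd = 2500/250 ≈ 10.000 mg/L.
Before the 5th dose, 4 doses have been given. Superposition: Cmin = C₀·(f + f² + … + f^4).
≈ 10.000 × (0.2500 + 0.0625 + 0.0156 + 0.0039) ≈ 10.000 × 0.3320 ≈ 3.320 mg/L.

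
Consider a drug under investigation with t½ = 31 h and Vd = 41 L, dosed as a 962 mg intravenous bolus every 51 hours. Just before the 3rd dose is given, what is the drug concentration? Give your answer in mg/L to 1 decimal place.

9.9 mg/L

f = (1/2)^(τ/t½) = (1/2)^(51/31) ≈ 0.3197.
C₀ = D/Vd = 962/41 ≈ 23.463 mg/L.
Before the 3rd dose, 2 doses have been given. Superposition: Cmin = C₀·(f + f²).
≈ 23.463 × (0.3197 + 0.1022) ≈ 23.463 × 0.4219 ≈ 9.899 mg/L.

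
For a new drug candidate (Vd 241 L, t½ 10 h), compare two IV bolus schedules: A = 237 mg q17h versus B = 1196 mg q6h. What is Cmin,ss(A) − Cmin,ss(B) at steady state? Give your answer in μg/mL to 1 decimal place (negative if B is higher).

Regimen A: f = (1/2)^(17/10) ≈ 0.3078; Cmin,ss = (237/241)·f/(1−f) ≈ 0.437 μg/mL.
Regimen B: f = (1/2)^(6/10) ≈ 0.6598; Cmin,ss = (1196/241)·f/(1−f) ≈ 9.625 μg/mL.
Difference ≈ 0.437 − 9.625 ≈ -9.188 μg/mL.

-9.2 μg/mL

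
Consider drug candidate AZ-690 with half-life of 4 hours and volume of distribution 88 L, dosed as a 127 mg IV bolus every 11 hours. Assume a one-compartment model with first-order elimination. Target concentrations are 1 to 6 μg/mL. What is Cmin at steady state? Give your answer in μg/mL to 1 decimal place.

Over one 11-h interval, 11/4 ≈ 2.75 half-lives elapse, leaving f ≈ 0.1487 of each dose.
Single-dose peak C₀ = D/Vd = 127/88 ≈ 1.443 μg/mL.
Steady-state trough Cmin,ss = C₀·f/(1−f) ≈ 1.443 × 0.1487/0.8513 ≈ 0.252 μg/mL.
Trough 0.3 μg/mL vs MEC 1 μg/mL: subtherapeutic.

0.3 μg/mL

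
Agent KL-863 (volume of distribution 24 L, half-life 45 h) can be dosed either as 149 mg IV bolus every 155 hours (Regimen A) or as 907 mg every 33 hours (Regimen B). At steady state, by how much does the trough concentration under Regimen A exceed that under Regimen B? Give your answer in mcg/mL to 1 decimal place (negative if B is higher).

-56.4 mcg/mL

Regimen A: f = (1/2)^(155/45) ≈ 0.0919; Cmin,ss = (149/24)·f/(1−f) ≈ 0.628 mcg/mL.
Regimen B: f = (1/2)^(33/45) ≈ 0.6015; Cmin,ss = (907/24)·f/(1−f) ≈ 57.043 mcg/mL.
Difference ≈ 0.628 − 57.043 ≈ -56.415 mcg/mL.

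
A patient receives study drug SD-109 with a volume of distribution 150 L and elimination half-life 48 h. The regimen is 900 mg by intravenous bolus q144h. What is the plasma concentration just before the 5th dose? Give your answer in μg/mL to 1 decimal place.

f = (1/2)^(τ/t½) = (1/2)^(144/48) ≈ 0.1250.
C₀ = D/Vd = 900/150 ≈ 6.000 μg/mL.
Before the 5th dose, 4 doses have been given. Superposition: Cmin = C₀·(f + f² + … + f^4).
≈ 6.000 × (0.1250 + 0.0156 + 0.0020 + 0.0002) ≈ 6.000 × 0.1428 ≈ 0.857 μg/mL.

0.9 μg/mL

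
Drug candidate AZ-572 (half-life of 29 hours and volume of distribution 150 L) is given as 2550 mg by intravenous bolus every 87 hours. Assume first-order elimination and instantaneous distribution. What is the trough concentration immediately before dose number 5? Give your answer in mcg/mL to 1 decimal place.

f = (1/2)^(τ/t½) = (1/2)^(87/29) ≈ 0.1250.
C₀ = D/Vd = 2550/150 ≈ 17.000 mcg/mL.
Before the 5th dose, 4 doses have been given. Superposition: Cmin = C₀·(f + f² + … + f^4).
≈ 17.000 × (0.1250 + 0.0156 + 0.0020 + 0.0002) ≈ 17.000 × 0.1428 ≈ 2.428 mcg/mL.

2.4 mcg/mL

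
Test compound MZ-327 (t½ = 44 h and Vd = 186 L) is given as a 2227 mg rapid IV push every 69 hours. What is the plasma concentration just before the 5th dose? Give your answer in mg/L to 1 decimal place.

f = (1/2)^(τ/t½) = (1/2)^(69/44) ≈ 0.3372.
C₀ = D/Vd = 2227/186 ≈ 11.973 mg/L.
Before the 5th dose, 4 doses have been given. Superposition: Cmin = C₀·(f + f² + … + f^4).
≈ 11.973 × (0.3372 + 0.1137 + 0.0383 + 0.0129) ≈ 11.973 × 0.5021 ≈ 6.012 mg/L.

6.0 mg/L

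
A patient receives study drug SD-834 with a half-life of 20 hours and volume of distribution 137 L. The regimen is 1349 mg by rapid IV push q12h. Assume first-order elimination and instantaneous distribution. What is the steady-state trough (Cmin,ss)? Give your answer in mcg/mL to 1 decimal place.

Over one 12-h interval, 12/20 ≈ 0.6 half-lives elapse, leaving f ≈ 0.6598 of each dose.
Single-dose peak C₀ = D/Vd = 1349/137 ≈ 9.847 mcg/mL.
Steady-state trough Cmin,ss = C₀·f/(1−f) ≈ 9.847 × 0.6598/0.3402 ≈ 19.098 mcg/mL.

19.1 mcg/mL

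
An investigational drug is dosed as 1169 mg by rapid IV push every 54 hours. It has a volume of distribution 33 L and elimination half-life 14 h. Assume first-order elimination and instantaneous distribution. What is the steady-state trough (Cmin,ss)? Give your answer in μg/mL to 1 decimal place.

Over one 54-h interval, 54/14 ≈ 3.8571 half-lives elapse, leaving f ≈ 0.0690 of each dose.
Single-dose peak C₀ = D/Vd = 1169/33 ≈ 35.424 μg/mL.
Steady-state trough Cmin,ss = C₀·f/(1−f) ≈ 35.424 × 0.0690/0.9310 ≈ 2.625 μg/mL.

2.6 μg/mL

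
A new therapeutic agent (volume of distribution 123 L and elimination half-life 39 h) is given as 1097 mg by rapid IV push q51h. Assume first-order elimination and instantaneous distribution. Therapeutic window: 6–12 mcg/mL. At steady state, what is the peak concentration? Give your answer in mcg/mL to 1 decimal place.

15.0 mcg/mL

Over one 51-h interval, 51/39 ≈ 1.3077 half-lives elapse, leaving f ≈ 0.4040 of each dose.
Accumulation ratio R = 1/(1 − f) ≈ 1/0.5960 ≈ 1.6779.
Single-dose peak C₀ = D/Vd = 1097/123 ≈ 8.919 mcg/mL.
Cmax,ss = C₀/(1 − f) ≈ 8.919/0.5960 ≈ 14.965 mcg/mL.
Peak 15.0 mcg/mL vs MTC 12 mcg/mL: exceeds toxic threshold.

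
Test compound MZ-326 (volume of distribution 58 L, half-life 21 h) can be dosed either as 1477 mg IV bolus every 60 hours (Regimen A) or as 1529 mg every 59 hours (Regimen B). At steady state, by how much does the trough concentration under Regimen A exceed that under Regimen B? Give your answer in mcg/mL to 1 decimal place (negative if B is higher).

Regimen A: f = (1/2)^(60/21) ≈ 0.1380; Cmin,ss = (1477/58)·f/(1−f) ≈ 4.077 mcg/mL.
Regimen B: f = (1/2)^(59/21) ≈ 0.1426; Cmin,ss = (1529/58)·f/(1−f) ≈ 4.384 mcg/mL.
Difference ≈ 4.077 − 4.384 ≈ -0.307 mcg/mL.

-0.3 mcg/mL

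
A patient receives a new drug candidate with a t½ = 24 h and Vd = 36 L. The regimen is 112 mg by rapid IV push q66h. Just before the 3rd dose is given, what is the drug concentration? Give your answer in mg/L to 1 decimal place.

0.5 mg/L

f = (1/2)^(τ/t½) = (1/2)^(66/24) ≈ 0.1487.
C₀ = D/Vd = 112/36 ≈ 3.111 mg/L.
Before the 3rd dose, 2 doses have been given. Superposition: Cmin = C₀·(f + f²).
≈ 3.111 × (0.1487 + 0.0221) ≈ 3.111 × 0.1708 ≈ 0.531 mg/L.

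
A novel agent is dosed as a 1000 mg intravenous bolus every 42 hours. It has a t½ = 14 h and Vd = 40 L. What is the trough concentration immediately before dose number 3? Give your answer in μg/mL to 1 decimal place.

3.5 μg/mL

f = (1/2)^(τ/t½) = (1/2)^(42/14) ≈ 0.1250.
C₀ = D/Vd = 1000/40 ≈ 25.000 μg/mL.
Before the 3rd dose, 2 doses have been given. Superposition: Cmin = C₀·(f + f²).
≈ 25.000 × (0.1250 + 0.0156) ≈ 25.000 × 0.1406 ≈ 3.515 μg/mL.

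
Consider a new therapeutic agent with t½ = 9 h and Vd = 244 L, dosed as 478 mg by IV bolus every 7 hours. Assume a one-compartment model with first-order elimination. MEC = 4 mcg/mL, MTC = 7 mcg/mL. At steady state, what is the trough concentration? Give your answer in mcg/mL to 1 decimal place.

τ/t½ = 7/9 ≈ 0.77778, so fraction remaining f = (1/2)^(7/9) ≈ 0.5833.
Single-dose peak C₀ = D/Vd = 478/244 ≈ 1.959 mcg/mL.
Steady-state trough Cmin,ss = C₀·f/(1−f) ≈ 1.959 × 0.5833/0.4167 ≈ 2.742 mcg/mL.
Trough 2.7 mcg/mL vs MEC 4 mcg/mL: subtherapeutic.

2.7 mcg/mL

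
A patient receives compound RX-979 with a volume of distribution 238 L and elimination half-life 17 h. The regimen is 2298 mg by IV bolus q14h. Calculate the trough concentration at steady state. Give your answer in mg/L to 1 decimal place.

τ/t½ = 14/17 ≈ 0.82353, so fraction remaining f = (1/2)^(14/17) ≈ 0.5651.
At steady state, accumulation factor R = 1/(1 − e^(−kτ)) ≈ 2.2994.
Single-dose peak C₀ = D/Vd = 2298/238 ≈ 9.655 mg/L.
Cmax,ss = C₀/(1 − f) ≈ 9.655/0.4349 ≈ 22.201 mg/L.
Steady-state trough Cmin,ss = Cmax,ss·f ≈ 22.201 × 0.5651 ≈ 12.546 mg/L.

12.5 mg/L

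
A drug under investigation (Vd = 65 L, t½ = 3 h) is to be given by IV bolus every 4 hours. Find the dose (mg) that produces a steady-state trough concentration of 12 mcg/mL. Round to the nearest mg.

1185 mg

τ/t½ = 4/3 ≈ 1.3333, so f = (1/2)^(4/3) ≈ 0.396850.
Cmin,ss = (D/Vd)·f/(1−f), so D = Cmin,ss·Vd·(1−f)/f.
D = 12 × 65 × (1−f)/f ≈ 12 × 65 × 1.51984 ≈ 1185.48 mg.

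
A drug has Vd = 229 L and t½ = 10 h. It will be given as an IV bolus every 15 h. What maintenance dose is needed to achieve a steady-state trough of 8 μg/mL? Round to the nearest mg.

3350 mg

τ/t½ = 15/10 ≈ 1.5, so f = (1/2)^(15/10) ≈ 0.353553.
Cmin,ss = (D/Vd)·f/(1−f), so D = Cmin,ss·Vd·(1−f)/f.
D = 8 × 229 × (1−f)/f ≈ 8 × 229 × 1.82843 ≈ 3349.68 mg.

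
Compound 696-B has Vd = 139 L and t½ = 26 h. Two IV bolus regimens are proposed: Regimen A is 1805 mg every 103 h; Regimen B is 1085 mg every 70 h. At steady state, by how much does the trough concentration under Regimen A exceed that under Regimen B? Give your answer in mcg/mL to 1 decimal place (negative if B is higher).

Regimen A: f = (1/2)^(103/26) ≈ 0.0642; Cmin,ss = (1805/139)·f/(1−f) ≈ 0.891 mcg/mL.
Regimen B: f = (1/2)^(70/26) ≈ 0.1547; Cmin,ss = (1085/139)·f/(1−f) ≈ 1.429 mcg/mL.
Difference ≈ 0.891 − 1.429 ≈ -0.538 mcg/mL.

-0.5 mcg/mL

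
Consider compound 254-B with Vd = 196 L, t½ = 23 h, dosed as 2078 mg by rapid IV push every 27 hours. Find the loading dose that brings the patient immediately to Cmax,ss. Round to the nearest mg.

3732 mg

f = (1/2)^(27/23) ≈ 0.443218; accumulation ratio R = 1/(1−f) ≈ 1.79604.
Loading dose to hit Cmax,ss on first dose: D_load = D_maint·R ≈ 2078 × 1.79604 ≈ 3732.17 mg.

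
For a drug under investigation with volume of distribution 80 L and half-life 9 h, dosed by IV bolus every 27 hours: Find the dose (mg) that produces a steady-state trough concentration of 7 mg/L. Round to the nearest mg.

τ/t½ = 27/9 ≈ 3, so f = (1/2)^(27/9) ≈ 0.125000.
Cmin,ss = (D/Vd)·f/(1−f), so D = Cmin,ss·Vd·(1−f)/f.
D = 7 × 80 × (1−f)/f ≈ 7 × 80 × 7.00000 ≈ 3920.00 mg.

3920 mg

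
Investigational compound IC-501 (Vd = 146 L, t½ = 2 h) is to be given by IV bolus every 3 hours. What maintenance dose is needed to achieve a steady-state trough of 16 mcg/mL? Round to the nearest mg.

τ/t½ = 3/2 ≈ 1.5, so f = (1/2)^(3/2) ≈ 0.353553.
Cmin,ss = (D/Vd)·f/(1−f), so D = Cmin,ss·Vd·(1−f)/f.
D = 16 × 146 × (1−f)/f ≈ 16 × 146 × 1.82843 ≈ 4271.21 mg.

4271 mg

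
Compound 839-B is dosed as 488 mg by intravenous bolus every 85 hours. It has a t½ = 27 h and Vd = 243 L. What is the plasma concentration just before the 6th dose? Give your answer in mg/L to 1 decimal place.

0.3 mg/L

f = (1/2)^(τ/t½) = (1/2)^(85/27) ≈ 0.1128.
C₀ = D/Vd = 488/243 ≈ 2.008 mg/L.
Before the 6th dose, 5 doses have been given. Superposition: Cmin = C₀·(f + f² + … + f^5).
≈ 2.008 × (0.1128 + 0.0127 + 0.0014 + 0.0002 + 0.0000) ≈ 2.008 × 0.1271 ≈ 0.255 mg/L.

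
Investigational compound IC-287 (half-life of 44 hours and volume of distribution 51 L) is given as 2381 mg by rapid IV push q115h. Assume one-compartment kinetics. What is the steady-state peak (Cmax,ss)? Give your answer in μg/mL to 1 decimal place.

55.8 μg/mL

Over one 115-h interval, 115/44 ≈ 2.6136 half-lives elapse, leaving f ≈ 0.1634 of each dose.
At steady state, accumulation factor R = 1/(1 − e^(−kτ)) ≈ 1.1953.
Single-dose peak C₀ = D/Vd = 2381/51 ≈ 46.686 μg/mL.
Cmax,ss = C₀/(1 − f) ≈ 46.686/0.8366 ≈ 55.804 μg/mL.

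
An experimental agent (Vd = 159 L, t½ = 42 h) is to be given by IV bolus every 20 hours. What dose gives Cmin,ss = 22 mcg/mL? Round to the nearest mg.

1368 mg

τ/t½ = 20/42 ≈ 0.47619, so f = (1/2)^(20/42) ≈ 0.718873.
Cmin,ss = (D/Vd)·f/(1−f), so D = Cmin,ss·Vd·(1−f)/f.
D = 22 × 159 × (1−f)/f ≈ 22 × 159 × 0.39107 ≈ 1367.96 mg.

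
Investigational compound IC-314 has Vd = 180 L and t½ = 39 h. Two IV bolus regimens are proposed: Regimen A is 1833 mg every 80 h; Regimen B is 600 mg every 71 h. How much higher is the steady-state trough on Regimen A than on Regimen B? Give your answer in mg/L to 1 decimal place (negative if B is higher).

1.9 mg/L

Regimen A: f = (1/2)^(80/39) ≈ 0.2413; Cmin,ss = (1833/180)·f/(1−f) ≈ 3.239 mg/L.
Regimen B: f = (1/2)^(71/39) ≈ 0.2831; Cmin,ss = (600/180)·f/(1−f) ≈ 1.316 mg/L.
Difference ≈ 3.239 − 1.316 ≈ 1.923 mg/L.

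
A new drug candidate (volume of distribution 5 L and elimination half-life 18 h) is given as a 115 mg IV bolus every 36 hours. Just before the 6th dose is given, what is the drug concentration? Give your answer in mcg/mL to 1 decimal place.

7.7 mcg/mL

f = (1/2)^(τ/t½) = (1/2)^(36/18) ≈ 0.2500.
C₀ = D/Vd = 115/5 ≈ 23.000 mcg/mL.
Before the 6th dose, 5 doses have been given. Superposition: Cmin = C₀·(f + f² + … + f^5).
≈ 23.000 × (0.2500 + 0.0625 + 0.0156 + 0.0039 + 0.0010) ≈ 23.000 × 0.3330 ≈ 7.659 mcg/mL.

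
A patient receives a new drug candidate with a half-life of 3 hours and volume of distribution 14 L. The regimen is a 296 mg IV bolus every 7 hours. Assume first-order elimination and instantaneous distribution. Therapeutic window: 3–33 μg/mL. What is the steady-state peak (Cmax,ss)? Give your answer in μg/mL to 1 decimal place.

26.4 μg/mL

τ/t½ = 7/3 ≈ 2.3333, so fraction remaining f = (1/2)^(7/3) ≈ 0.1984.
Accumulation ratio R = 1/(1 − f) ≈ 1/0.8016 ≈ 1.2475.
Single-dose peak C₀ = D/Vd = 296/14 ≈ 21.143 μg/mL.
Cmax,ss = C₀/(1 − f) ≈ 21.143/0.8016 ≈ 26.376 μg/mL.
Peak 26.4 μg/mL vs MTC 33 μg/mL: below toxic threshold.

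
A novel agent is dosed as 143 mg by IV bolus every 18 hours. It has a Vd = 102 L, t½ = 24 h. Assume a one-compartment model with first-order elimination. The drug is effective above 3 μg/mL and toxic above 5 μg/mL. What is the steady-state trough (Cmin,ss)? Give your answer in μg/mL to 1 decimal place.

Over one 18-h interval, 18/24 ≈ 0.75 half-lives elapse, leaving f ≈ 0.5946 of each dose.
Accumulation ratio R = 1/(1 − f) ≈ 1/0.4054 ≈ 2.4667.
Each bolus raises the concentration by D/Vd = 143/102 ≈ 1.402 μg/mL.
Steady-state peak Cmax,ss = C₀·R ≈ 1.402 × 2.4667 ≈ 3.458 μg/mL.
Steady-state trough Cmin,ss = Cmax,ss·f ≈ 3.458 × 0.5946 ≈ 2.056 μg/mL.
Trough 2.1 μg/mL vs MEC 3 μg/mL: subtherapeutic.

2.1 μg/mL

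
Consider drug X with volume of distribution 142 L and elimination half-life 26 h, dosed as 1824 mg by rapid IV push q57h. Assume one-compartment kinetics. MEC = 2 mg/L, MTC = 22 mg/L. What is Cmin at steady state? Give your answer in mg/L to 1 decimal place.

3.6 mg/L

k = ln2/t½ = ln2/26 ≈ 0.026660 h⁻¹; fraction remaining f = e^(−kτ) = e^(−0.026660×57) ≈ 0.2188.
Single-dose peak C₀ = D/Vd = 1824/142 ≈ 12.845 mg/L.
Steady-state trough Cmin,ss = C₀·f/(1−f) ≈ 12.845 × 0.2188/0.7812 ≈ 3.598 mg/L.
Trough 3.6 mg/L vs MEC 2 mg/L: adequate.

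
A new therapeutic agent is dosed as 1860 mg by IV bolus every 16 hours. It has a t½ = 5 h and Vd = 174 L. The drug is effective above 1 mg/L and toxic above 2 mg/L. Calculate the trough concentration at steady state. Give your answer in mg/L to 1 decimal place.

k = ln2/t½ = ln2/5 ≈ 0.138629 h⁻¹; fraction remaining f = e^(−kτ) = e^(−0.138629×16) ≈ 0.1088.
Single-dose peak C₀ = D/Vd = 1860/174 ≈ 10.690 mg/L.
Steady-state trough Cmin,ss = C₀·f/(1−f) ≈ 10.690 × 0.1088/0.8912 ≈ 1.305 mg/L.
Trough 1.3 mg/L vs MEC 1 mg/L: adequate.

1.3 mg/L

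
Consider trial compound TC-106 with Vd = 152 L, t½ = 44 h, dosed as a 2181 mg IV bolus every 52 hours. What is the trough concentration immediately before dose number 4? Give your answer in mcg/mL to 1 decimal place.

10.3 mcg/mL

f = (1/2)^(τ/t½) = (1/2)^(52/44) ≈ 0.4408.
C₀ = D/Vd = 2181/152 ≈ 14.349 mcg/mL.
Before the 4th dose, 3 doses have been given. Superposition: Cmin = C₀·(f + f² + … + f^3).
≈ 14.349 × (0.4408 + 0.1943 + 0.0856) ≈ 14.349 × 0.7207 ≈ 10.341 mcg/mL.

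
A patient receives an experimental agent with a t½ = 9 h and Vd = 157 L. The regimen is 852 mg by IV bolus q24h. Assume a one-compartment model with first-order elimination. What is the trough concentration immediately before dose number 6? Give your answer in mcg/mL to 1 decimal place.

1.0 mcg/mL

f = (1/2)^(τ/t½) = (1/2)^(24/9) ≈ 0.1575.
C₀ = D/Vd = 852/157 ≈ 5.427 mcg/mL.
Before the 6th dose, 5 doses have been given. Superposition: Cmin = C₀·(f + f² + … + f^5).
≈ 5.427 × (0.1575 + 0.0248 + 0.0039 + 0.0006 + 0.0001) ≈ 5.427 × 0.1869 ≈ 1.014 mcg/mL.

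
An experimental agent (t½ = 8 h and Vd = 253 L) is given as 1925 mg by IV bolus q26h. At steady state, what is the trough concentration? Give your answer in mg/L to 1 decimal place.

0.9 mg/L

τ/t½ = 26/8 ≈ 3.25, so fraction remaining f = (1/2)^(26/8) ≈ 0.1051.
Single-dose peak C₀ = D/Vd = 1925/253 ≈ 7.609 mg/L.
Steady-state trough Cmin,ss = C₀·f/(1−f) ≈ 7.609 × 0.1051/0.8949 ≈ 0.894 mg/L.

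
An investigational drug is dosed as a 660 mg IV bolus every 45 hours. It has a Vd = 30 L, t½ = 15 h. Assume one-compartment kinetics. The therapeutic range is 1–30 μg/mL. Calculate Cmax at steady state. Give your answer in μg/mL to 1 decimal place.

The dosing interval is 3 half-lives, so f = 2^(−3) = 0.125.
Accumulation ratio R = 1/(1 − f) = 1/0.875 = 8/7.
Single-dose peak C₀ = D/Vd = 660/30 = 22 μg/mL.
Steady-state peak Cmax,ss = C₀·R = 22 × 8/7 ≈ 25.143 μg/mL.
Peak 25.1 μg/mL vs MTC 30 μg/mL: below toxic threshold.

25.1 μg/mL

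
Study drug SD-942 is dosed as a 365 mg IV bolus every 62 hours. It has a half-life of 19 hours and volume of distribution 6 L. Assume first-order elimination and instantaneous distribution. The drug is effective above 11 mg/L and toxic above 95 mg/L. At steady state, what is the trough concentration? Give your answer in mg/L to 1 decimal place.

7.1 mg/L

Over one 62-h interval, 62/19 ≈ 3.2632 half-lives elapse, leaving f ≈ 0.1042 of each dose.
At steady state, accumulation factor R = 1/(1 − e^(−kτ)) ≈ 1.1163.
Each bolus raises the concentration by D/Vd = 365/6 ≈ 60.833 mg/L.
Cmax,ss = C₀/(1 − f) ≈ 60.833/0.8958 ≈ 67.909 mg/L.
One interval later, Cmin,ss = Cmax,ss·e^(−kτ) ≈ 67.909 × 0.1042 ≈ 7.076 mg/L.
Trough 7.1 mg/L vs MEC 11 mg/L: subtherapeutic.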